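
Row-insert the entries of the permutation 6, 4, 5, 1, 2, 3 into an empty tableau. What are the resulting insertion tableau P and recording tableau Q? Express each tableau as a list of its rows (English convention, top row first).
P = [[1, 2, 3], [4, 5], [6]], Q = [[1, 3, 6], [2, 5], [4]]

Insert each entry of the permutation into P by Schensted row insertion, recording in Q the position of each new cell.

Insert 6: appended to row 1. P = [[6]].
Insert 4: 4 bumps 6 from row 1; 6 starts row 2. P = [[4], [6]].
Insert 5: appended to row 1. P = [[4, 5], [6]].
Insert 1: 1 bumps 4 from row 1; 4 bumps 6 from row 2; 6 starts row 3. P = [[1, 5], [4], [6]].
Insert 2: 2 bumps 5 from row 1; 5 appends to row 2. P = [[1, 2], [4, 5], [6]].
Insert 3: appended to row 1. P = [[1, 2, 3], [4, 5], [6]].

So P = [[1, 2, 3], [4, 5], [6]], Q = [[1, 3, 6], [2, 5], [4]].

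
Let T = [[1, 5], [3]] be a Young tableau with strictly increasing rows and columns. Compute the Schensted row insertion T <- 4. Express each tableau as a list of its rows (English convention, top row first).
[[1, 4], [3, 5]]

In row 1, 4 replaces 5 (the leftmost entry greater than 4); 5 is bumped to row 2. 5 is appended to row 2. The new tableau is [[1, 4], [3, 5]].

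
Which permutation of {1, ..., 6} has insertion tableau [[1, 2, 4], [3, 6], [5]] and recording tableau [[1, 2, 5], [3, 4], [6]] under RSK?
5 6 1 3 4 2

Reverse the RSK construction: for i from n down to 1, find the cell of Q containing i, remove the entry at that cell from P, and reverse-bump it up through P; the value ejected from row 1 is w(i).

Step i=6: Q has 6 at row 3, column 1; remove 5 from row 3 of P and reverse-bump: 5 enters row 2 and ejects 3; 3 enters row 1 and ejects 2. So w(6) = 2. P is now [[1, 3, 4], [5, 6]].
Step i=5: Q has 5 at row 1, column 3; remove that cell from P, ejecting 4. So w(5) = 4. P is now [[1, 3], [5, 6]].
Step i=4: Q has 4 at row 2, column 2; remove 6 from row 2 of P and reverse-bump: 6 enters row 1 and ejects 3. So w(4) = 3. P is now [[1, 6], [5]].
Step i=3: Q has 3 at row 2, column 1; remove 5 from row 2 of P and reverse-bump: 5 enters row 1 and ejects 1. So w(3) = 1. P is now [[5, 6]].
Step i=2: Q has 2 at row 1, column 2; remove that cell from P, ejecting 6. So w(2) = 6. P is now [[5]].
Step i=1: Q has 1 at row 1, column 1; remove that cell from P, ejecting 5. So w(1) = 5. P is now [].

So w = 5 6 1 3 4 2.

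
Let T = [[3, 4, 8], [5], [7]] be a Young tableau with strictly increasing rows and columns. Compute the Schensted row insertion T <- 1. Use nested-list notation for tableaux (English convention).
In row 1, 1 replaces 3 (the leftmost entry greater than 1); 3 is bumped to row 2. In row 2, 3 replaces 5 (the leftmost entry greater than 3); 5 is bumped to row 3. In row 3, 5 replaces 7 (the leftmost entry greater than 5); 7 is bumped to row 4. 7 starts a new row 4. The new tableau is [[1, 4, 8], [3], [5], [7]].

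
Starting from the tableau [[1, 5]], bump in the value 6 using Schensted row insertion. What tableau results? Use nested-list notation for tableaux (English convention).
6 is larger than every entry of row 1, so it is appended to row 1. The new tableau is [[1, 5, 6]].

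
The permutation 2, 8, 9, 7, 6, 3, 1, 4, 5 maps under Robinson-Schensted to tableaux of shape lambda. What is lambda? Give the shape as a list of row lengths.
[4, 2, 1, 1, 1]

Row-insert each entry into an empty tableau.

After inserting 2: P = [[2]].
After inserting 8: P = [[2, 8]].
After inserting 9: P = [[2, 8, 9]].
After inserting 7: P = [[2, 7, 9], [8]].
After inserting 6: P = [[2, 6, 9], [7], [8]].
After inserting 3: P = [[2, 3, 9], [6], [7], [8]].
After inserting 1: P = [[1, 3, 9], [2], [6], [7], [8]].
After inserting 4: P = [[1, 3, 4], [2, 9], [6], [7], [8]].
After inserting 5: P = [[1, 3, 4, 5], [2, 9], [6], [7], [8]].

The final insertion tableau P = [[1, 3, 4, 5], [2, 9], [6], [7], [8]] has shape [4, 2, 1, 1, 1].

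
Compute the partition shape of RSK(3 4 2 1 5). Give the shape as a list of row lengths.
Row-insert each entry into an empty tableau.

After inserting 3: P = [[3]].
After inserting 4: P = [[3, 4]].
After inserting 2: P = [[2, 4], [3]].
After inserting 1: P = [[1, 4], [2], [3]].
After inserting 5: P = [[1, 4, 5], [2], [3]].

The final insertion tableau P = [[1, 4, 5], [2], [3]] has shape [3, 1, 1].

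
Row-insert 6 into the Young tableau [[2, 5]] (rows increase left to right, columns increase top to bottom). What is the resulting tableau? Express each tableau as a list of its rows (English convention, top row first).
[[2, 5, 6]]

6 is larger than every entry of row 1, so it is appended to row 1. The new tableau is [[2, 5, 6]].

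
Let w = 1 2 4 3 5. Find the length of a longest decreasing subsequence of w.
2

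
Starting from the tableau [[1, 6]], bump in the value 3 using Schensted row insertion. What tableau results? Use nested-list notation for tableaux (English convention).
In row 1, 3 replaces 6 (the leftmost entry greater than 3); 6 is bumped to row 2. 6 starts a new row 2. The new tableau is [[1, 3], [6]].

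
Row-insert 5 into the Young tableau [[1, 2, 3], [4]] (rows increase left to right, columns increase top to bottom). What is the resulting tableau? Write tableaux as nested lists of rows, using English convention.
[[1, 2, 3, 5], [4]]

5 is larger than every entry of row 1, so it is appended to row 1. The new tableau is [[1, 2, 3, 5], [4]].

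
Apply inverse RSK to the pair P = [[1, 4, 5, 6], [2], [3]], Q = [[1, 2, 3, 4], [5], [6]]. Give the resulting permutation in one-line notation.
3 4 5 6 2 1

Reverse the RSK construction: for i from n down to 1, find the cell of Q containing i, remove the entry at that cell from P, and reverse-bump it up through P; the value ejected from row 1 is w(i).

Step i=6: Q has 6 at row 3, column 1; remove 3 from row 3 of P and reverse-bump: 3 enters row 2 and ejects 2; 2 enters row 1 and ejects 1. So w(6) = 1. P is now [[2, 4, 5, 6], [3]].
Step i=5: Q has 5 at row 2, column 1; remove 3 from row 2 of P and reverse-bump: 3 enters row 1 and ejects 2. So w(5) = 2. P is now [[3, 4, 5, 6]].
Step i=4: Q has 4 at row 1, column 4; remove that cell from P, ejecting 6. So w(4) = 6. P is now [[3, 4, 5]].
Step i=3: Q has 3 at row 1, column 3; remove that cell from P, ejecting 5. So w(3) = 5. P is now [[3, 4]].
Step i=2: Q has 2 at row 1, column 2; remove that cell from P, ejecting 4. So w(2) = 4. P is now [[3]].
Step i=1: Q has 1 at row 1, column 1; remove that cell from P, ejecting 3. So w(1) = 3. P is now [].

So w = 3 4 5 6 2 1.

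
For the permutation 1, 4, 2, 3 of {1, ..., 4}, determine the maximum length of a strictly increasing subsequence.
3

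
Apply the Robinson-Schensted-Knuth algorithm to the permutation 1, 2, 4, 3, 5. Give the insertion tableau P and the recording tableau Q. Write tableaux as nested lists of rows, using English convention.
Insert each entry of the permutation into P by Schensted row insertion, recording in Q the position of each new cell.

Insert 1: appended to row 1. P = [[1]], Q = [[1]].
Insert 2: appended to row 1. P = [[1, 2]], Q = [[1, 2]].
Insert 4: appended to row 1. P = [[1, 2, 4]], Q = [[1, 2, 3]].
Insert 3: 3 bumps 4 from row 1; 4 starts row 2. P = [[1, 2, 3], [4]], Q = [[1, 2, 3], [4]].
Insert 5: appended to row 1. P = [[1, 2, 3, 5], [4]], Q = [[1, 2, 3, 5], [4]].

So P = [[1, 2, 3, 5], [4]], Q = [[1, 2, 3, 5], [4]].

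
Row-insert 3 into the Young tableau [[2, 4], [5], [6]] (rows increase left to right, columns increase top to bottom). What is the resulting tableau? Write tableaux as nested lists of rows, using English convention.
[[2, 3], [4], [5], [6]]

In row 1, 3 replaces 4 (the leftmost entry greater than 3); 4 is bumped to row 2. In row 2, 4 replaces 5 (the leftmost entry greater than 4); 5 is bumped to row 3. In row 3, 5 replaces 6 (the leftmost entry greater than 5); 6 is bumped to row 4. 6 starts a new row 4. The new tableau is [[2, 3], [4], [5], [6]].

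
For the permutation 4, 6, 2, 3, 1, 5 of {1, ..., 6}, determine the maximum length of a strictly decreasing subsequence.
3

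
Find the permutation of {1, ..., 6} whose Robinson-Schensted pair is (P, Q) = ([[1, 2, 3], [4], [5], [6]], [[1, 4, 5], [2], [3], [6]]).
6 5 1 2 4 3

Reverse the RSK construction: for i from n down to 1, find the cell of Q containing i, remove the entry at that cell from P, and reverse-bump it up through P; the value ejected from row 1 is w(i).

Step i=6: Q has 6 at row 4, column 1; remove 6 from row 4 of P and reverse-bump: 6 enters row 3 and ejects 5; 5 enters row 2 and ejects 4; 4 enters row 1 and ejects 3. So w(6) = 3. P is now [[1, 2, 4], [5], [6]].
Step i=5: Q has 5 at row 1, column 3; remove that cell from P, ejecting 4. So w(5) = 4. P is now [[1, 2], [5], [6]].
Step i=4: Q has 4 at row 1, column 2; remove that cell from P, ejecting 2. So w(4) = 2. P is now [[1], [5], [6]].
Step i=3: Q has 3 at row 3, column 1; remove 6 from row 3 of P and reverse-bump: 6 enters row 2 and ejects 5; 5 enters row 1 and ejects 1. So w(3) = 1. P is now [[5], [6]].
Step i=2: Q has 2 at row 2, column 1; remove 6 from row 2 of P and reverse-bump: 6 enters row 1 and ejects 5. So w(2) = 5. P is now [[6]].
Step i=1: Q has 1 at row 1, column 1; remove that cell from P, ejecting 6. So w(1) = 6. P is now [].

So w = 6 5 1 2 4 3.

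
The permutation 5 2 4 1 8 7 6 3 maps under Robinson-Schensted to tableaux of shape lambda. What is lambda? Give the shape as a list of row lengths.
Row-insert each entry into an empty tableau.

After inserting 5: P = [[5]].
After inserting 2: P = [[2], [5]].
After inserting 4: P = [[2, 4], [5]].
After inserting 1: P = [[1, 4], [2], [5]].
After inserting 8: P = [[1, 4, 8], [2], [5]].
After inserting 7: P = [[1, 4, 7], [2, 8], [5]].
After inserting 6: P = [[1, 4, 6], [2, 7], [5, 8]].
After inserting 3: P = [[1, 3, 6], [2, 4], [5, 7], [8]].

The final insertion tableau P = [[1, 3, 6], [2, 4], [5, 7], [8]] has shape [3, 2, 2, 1].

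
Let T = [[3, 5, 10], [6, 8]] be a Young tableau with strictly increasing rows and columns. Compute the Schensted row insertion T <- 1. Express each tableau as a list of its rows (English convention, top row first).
[[1, 5, 10], [3, 8], [6]]

In row 1, 1 replaces 3 (the leftmost entry greater than 1); 3 is bumped to row 2. In row 2, 3 replaces 6 (the leftmost entry greater than 3); 6 is bumped to row 3. 6 starts a new row 3. The new tableau is [[1, 5, 10], [3, 8], [6]].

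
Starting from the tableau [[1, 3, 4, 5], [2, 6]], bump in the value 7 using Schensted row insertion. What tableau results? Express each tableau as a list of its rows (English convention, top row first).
[[1, 3, 4, 5, 7], [2, 6]]

7 is larger than every entry of row 1, so it is appended to row 1. The new tableau is [[1, 3, 4, 5, 7], [2, 6]].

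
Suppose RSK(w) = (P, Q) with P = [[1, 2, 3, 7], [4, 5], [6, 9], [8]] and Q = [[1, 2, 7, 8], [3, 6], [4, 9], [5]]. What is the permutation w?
Reverse the RSK construction: for i from n down to 1, find the cell of Q containing i, remove the entry at that cell from P, and reverse-bump it up through P; the value ejected from row 1 is w(i).

Step i=9: Q has 9 at row 3, column 2; remove 9 from row 3 of P and reverse-bump: 9 enters row 2 and ejects 5; 5 enters row 1 and ejects 3. So w(9) = 3. P is now [[1, 2, 5, 7], [4, 9], [6], [8]].
Step i=8: Q has 8 at row 1, column 4; remove that cell from P, ejecting 7. So w(8) = 7. P is now [[1, 2, 5], [4, 9], [6], [8]].
Step i=7: Q has 7 at row 1, column 3; remove that cell from P, ejecting 5. So w(7) = 5. P is now [[1, 2], [4, 9], [6], [8]].
Step i=6: Q has 6 at row 2, column 2; remove 9 from row 2 of P and reverse-bump: 9 enters row 1 and ejects 2. So w(6) = 2. P is now [[1, 9], [4], [6], [8]].
Step i=5: Q has 5 at row 4, column 1; remove 8 from row 4 of P and reverse-bump: 8 enters row 3 and ejects 6; 6 enters row 2 and ejects 4; 4 enters row 1 and ejects 1. So w(5) = 1. P is now [[4, 9], [6], [8]].
Step i=4: Q has 4 at row 3, column 1; remove 8 from row 3 of P and reverse-bump: 8 enters row 2 and ejects 6; 6 enters row 1 and ejects 4. So w(4) = 4. P is now [[6, 9], [8]].
Step i=3: Q has 3 at row 2, column 1; remove 8 from row 2 of P and reverse-bump: 8 enters row 1 and ejects 6. So w(3) = 6. P is now [[8, 9]].
Step i=2: Q has 2 at row 1, column 2; remove that cell from P, ejecting 9. So w(2) = 9. P is now [[8]].
Step i=1: Q has 1 at row 1, column 1; remove that cell from P, ejecting 8. So w(1) = 8. P is now [].

So w = 8 9 6 4 1 2 5 7 3.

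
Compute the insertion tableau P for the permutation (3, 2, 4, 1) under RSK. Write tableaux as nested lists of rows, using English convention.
After inserting 3: P = [[3]].
After inserting 2: P = [[2], [3]].
After inserting 4: P = [[2, 4], [3]].
After inserting 1: P = [[1, 4], [2], [3]].

So P = [[1, 4], [2], [3]].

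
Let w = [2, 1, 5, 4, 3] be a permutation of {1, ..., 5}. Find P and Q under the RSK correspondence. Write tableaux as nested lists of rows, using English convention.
P = [[1, 3], [2, 4], [5]], Q = [[1, 3], [2, 4], [5]]

Insert each entry of the permutation into P by Schensted row insertion, recording in Q the position of each new cell.

Insert 2: appended to row 1. P = [[2]], Q = [[1]].
Insert 1: 1 bumps 2 from row 1; 2 starts row 2. P = [[1], [2]], Q = [[1], [2]].
Insert 5: appended to row 1. P = [[1, 5], [2]], Q = [[1, 3], [2]].
Insert 4: 4 bumps 5 from row 1; 5 appends to row 2. P = [[1, 4], [2, 5]], Q = [[1, 3], [2, 4]].
Insert 3: 3 bumps 4 from row 1; 4 bumps 5 from row 2; 5 starts row 3. P = [[1, 3], [2, 4], [5]], Q = [[1, 3], [2, 4], [5]].

So P = [[1, 3], [2, 4], [5]], Q = [[1, 3], [2, 4], [5]].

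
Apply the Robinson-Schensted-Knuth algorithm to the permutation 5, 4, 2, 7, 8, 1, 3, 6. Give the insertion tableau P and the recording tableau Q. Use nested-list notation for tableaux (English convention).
Insert each entry of the permutation into P by Schensted row insertion, recording in Q the position of each new cell.

Insert 5: appended to row 1. P = [[5]], Q = [[1]].
Insert 4: 4 bumps 5 from row 1; 5 starts row 2. P = [[4], [5]], Q = [[1], [2]].
Insert 2: 2 bumps 4 from row 1; 4 bumps 5 from row 2; 5 starts row 3. P = [[2], [4], [5]], Q = [[1], [2], [3]].
Insert 7: appended to row 1. P = [[2, 7], [4], [5]], Q = [[1, 4], [2], [3]].
Insert 8: appended to row 1. P = [[2, 7, 8], [4], [5]], Q = [[1, 4, 5], [2], [3]].
Insert 1: 1 bumps 2 from row 1; 2 bumps 4 from row 2; 4 bumps 5 from row 3; 5 starts row 4. P = [[1, 7, 8], [2], [4], [5]], Q = [[1, 4, 5], [2], [3], [6]].
Insert 3: 3 bumps 7 from row 1; 7 appends to row 2. P = [[1, 3, 8], [2, 7], [4], [5]], Q = [[1, 4, 5], [2, 7], [3], [6]].
Insert 6: 6 bumps 8 from row 1; 8 appends to row 2. P = [[1, 3, 6], [2, 7, 8], [4], [5]], Q = [[1, 4, 5], [2, 7, 8], [3], [6]].

So P = [[1, 3, 6], [2, 7, 8], [4], [5]], Q = [[1, 4, 5], [2, 7, 8], [3], [6]].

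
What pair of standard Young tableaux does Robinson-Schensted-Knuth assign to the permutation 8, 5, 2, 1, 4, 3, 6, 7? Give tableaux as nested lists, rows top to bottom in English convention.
P = [[1, 3, 6, 7], [2, 4], [5], [8]], Q = [[1, 5, 7, 8], [2, 6], [3], [4]]

Insert each entry of the permutation into P by Schensted row insertion, recording in Q the position of each new cell.

Insert 8: appended to row 1. P = [[8]].
Insert 5: 5 bumps 8 from row 1; 8 starts row 2. P = [[5], [8]].
Insert 2: 2 bumps 5 from row 1; 5 bumps 8 from row 2; 8 starts row 3. P = [[2], [5], [8]].
Insert 1: 1 bumps 2 from row 1; 2 bumps 5 from row 2; 5 bumps 8 from row 3; 8 starts row 4. P = [[1], [2], [5], [8]].
Insert 4: appended to row 1. P = [[1, 4], [2], [5], [8]].
Insert 3: 3 bumps 4 from row 1; 4 appends to row 2. P = [[1, 3], [2, 4], [5], [8]].
Insert 6: appended to row 1. P = [[1, 3, 6], [2, 4], [5], [8]].
Insert 7: appended to row 1. P = [[1, 3, 6, 7], [2, 4], [5], [8]].

So P = [[1, 3, 6, 7], [2, 4], [5], [8]], Q = [[1, 5, 7, 8], [2, 6], [3], [4]].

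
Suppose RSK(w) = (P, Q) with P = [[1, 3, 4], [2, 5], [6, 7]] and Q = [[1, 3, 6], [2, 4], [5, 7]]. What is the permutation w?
6 2 7 3 1 5 4

Reverse RSK: for i = n, n-1, ..., 1, locate i in Q, remove the corresponding corner cell from P, and reverse-bump its entry up through P; the value ejected from row 1 is w(i).

So w = 6 2 7 3 1 5 4.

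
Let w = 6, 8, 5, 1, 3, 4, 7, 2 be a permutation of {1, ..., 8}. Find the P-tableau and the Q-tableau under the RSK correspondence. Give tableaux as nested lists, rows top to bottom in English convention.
P = [[1, 2, 4, 7], [3, 8], [5], [6]], Q = [[1, 2, 6, 7], [3, 5], [4], [8]]

Insert each entry of the permutation into P by Schensted row insertion, recording in Q the position of each new cell.

Insert 6: appended to row 1. P = [[6]].
Insert 8: appended to row 1. P = [[6, 8]].
Insert 5: 5 bumps 6 from row 1; 6 starts row 2. P = [[5, 8], [6]].
Insert 1: 1 bumps 5 from row 1; 5 bumps 6 from row 2; 6 starts row 3. P = [[1, 8], [5], [6]].
Insert 3: 3 bumps 8 from row 1; 8 appends to row 2. P = [[1, 3], [5, 8], [6]].
Insert 4: appended to row 1. P = [[1, 3, 4], [5, 8], [6]].
Insert 7: appended to row 1. P = [[1, 3, 4, 7], [5, 8], [6]].
Insert 2: 2 bumps 3 from row 1; 3 bumps 5 from row 2; 5 bumps 6 from row 3; 6 starts row 4. P = [[1, 2, 4, 7], [3, 8], [5], [6]].

So P = [[1, 2, 4, 7], [3, 8], [5], [6]], Q = [[1, 2, 6, 7], [3, 5], [4], [8]].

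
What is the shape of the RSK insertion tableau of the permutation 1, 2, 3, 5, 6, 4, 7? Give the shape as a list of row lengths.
Row-insert each entry into an empty tableau.

After inserting 1: P = [[1]].
After inserting 2: P = [[1, 2]].
After inserting 3: P = [[1, 2, 3]].
After inserting 5: P = [[1, 2, 3, 5]].
After inserting 6: P = [[1, 2, 3, 5, 6]].
After inserting 4: P = [[1, 2, 3, 4, 6], [5]].
After inserting 7: P = [[1, 2, 3, 4, 6, 7], [5]].

The final insertion tableau P = [[1, 2, 3, 4, 6, 7], [5]] has shape [6, 1].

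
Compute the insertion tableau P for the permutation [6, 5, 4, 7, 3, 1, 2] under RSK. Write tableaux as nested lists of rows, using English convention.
Insert 6: appended to row 1. P = [[6]].
Insert 5: 5 bumps 6 from row 1; 6 starts row 2. P = [[5], [6]].
Insert 4: 4 bumps 5 from row 1; 5 bumps 6 from row 2; 6 starts row 3. P = [[4], [5], [6]].
Insert 7: appended to row 1. P = [[4, 7], [5], [6]].
Insert 3: 3 bumps 4 from row 1; 4 bumps 5 from row 2; 5 bumps 6 from row 3; 6 starts row 4. P = [[3, 7], [4], [5], [6]].
Insert 1: 1 bumps 3 from row 1; 3 bumps 4 from row 2; 4 bumps 5 from row 3; 5 bumps 6 from row 4; 6 starts row 5. P = [[1, 7], [3], [4], [5], [6]].
Insert 2: 2 bumps 7 from row 1; 7 appends to row 2. P = [[1, 2], [3, 7], [4], [5], [6]].

So P = [[1, 2], [3, 7], [4], [5], [6]].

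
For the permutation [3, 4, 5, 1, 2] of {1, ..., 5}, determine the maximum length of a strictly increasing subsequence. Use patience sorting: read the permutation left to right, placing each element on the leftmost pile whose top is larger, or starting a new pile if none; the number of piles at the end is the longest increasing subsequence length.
3

3: new pile. tops = [3]
4: new pile. tops = [3, 4]
5: new pile. tops = [3, 4, 5]
1: onto pile 1 (replacing 3). tops = [1, 4, 5]
2: onto pile 2 (replacing 4). tops = [1, 2, 5]

3 piles, so the longest increasing subsequence has length 3.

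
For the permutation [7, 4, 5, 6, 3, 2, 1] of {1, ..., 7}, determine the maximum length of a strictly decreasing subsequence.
5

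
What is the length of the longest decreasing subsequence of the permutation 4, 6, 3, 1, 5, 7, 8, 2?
3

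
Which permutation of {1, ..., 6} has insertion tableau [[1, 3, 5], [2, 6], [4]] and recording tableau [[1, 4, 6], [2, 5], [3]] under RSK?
Reverse the RSK construction: for i from n down to 1, find the cell of Q containing i, remove the entry at that cell from P, and reverse-bump it up through P; the value ejected from row 1 is w(i).

Step i=6: Q has 6 at row 1, column 3; remove that cell from P, ejecting 5. So w(6) = 5. P is now [[1, 3], [2, 6], [4]].
Step i=5: Q has 5 at row 2, column 2; remove 6 from row 2 of P and reverse-bump: 6 enters row 1 and ejects 3. So w(5) = 3. P is now [[1, 6], [2], [4]].
Step i=4: Q has 4 at row 1, column 2; remove that cell from P, ejecting 6. So w(4) = 6. P is now [[1], [2], [4]].
Step i=3: Q has 3 at row 3, column 1; remove 4 from row 3 of P and reverse-bump: 4 enters row 2 and ejects 2; 2 enters row 1 and ejects 1. So w(3) = 1. P is now [[2], [4]].
Step i=2: Q has 2 at row 2, column 1; remove 4 from row 2 of P and reverse-bump: 4 enters row 1 and ejects 2. So w(2) = 2. P is now [[4]].
Step i=1: Q has 1 at row 1, column 1; remove that cell from P, ejecting 4. So w(1) = 4. P is now [].

So w = 4 2 1 6 3 5.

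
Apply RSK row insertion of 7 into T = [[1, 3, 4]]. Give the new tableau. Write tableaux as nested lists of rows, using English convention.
[[1, 3, 4, 7]]

7 is larger than every entry of row 1, so it is appended to row 1. The new tableau is [[1, 3, 4, 7]].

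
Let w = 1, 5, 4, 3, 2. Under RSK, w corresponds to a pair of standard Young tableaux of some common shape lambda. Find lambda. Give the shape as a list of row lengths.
Row-insert each entry into an empty tableau.

After inserting 1: P = [[1]].
After inserting 5: P = [[1, 5]].
After inserting 4: P = [[1, 4], [5]].
After inserting 3: P = [[1, 3], [4], [5]].
After inserting 2: P = [[1, 2], [3], [4], [5]].

The final insertion tableau P = [[1, 2], [3], [4], [5]] has shape [2, 1, 1, 1].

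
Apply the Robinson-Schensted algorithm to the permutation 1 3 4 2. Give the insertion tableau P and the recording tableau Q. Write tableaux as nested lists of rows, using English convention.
P = [[1, 2, 4], [3]], Q = [[1, 2, 3], [4]]

Insert each entry of the permutation into P by Schensted row insertion, recording in Q the position of each new cell.

Insert 1: appended to row 1. P = [[1]], Q = [[1]].
Insert 3: appended to row 1. P = [[1, 3]], Q = [[1, 2]].
Insert 4: appended to row 1. P = [[1, 3, 4]], Q = [[1, 2, 3]].
Insert 2: 2 bumps 3 from row 1; 3 starts row 2. P = [[1, 2, 4], [3]], Q = [[1, 2, 3], [4]].

So P = [[1, 2, 4], [3]], Q = [[1, 2, 3], [4]].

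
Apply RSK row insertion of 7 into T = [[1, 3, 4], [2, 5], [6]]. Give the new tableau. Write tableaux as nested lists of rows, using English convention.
7 is larger than every entry of row 1, so it is appended to row 1. The new tableau is [[1, 3, 4, 7], [2, 5], [6]].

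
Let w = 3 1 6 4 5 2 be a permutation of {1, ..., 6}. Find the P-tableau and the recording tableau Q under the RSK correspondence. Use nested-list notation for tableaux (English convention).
Insert each entry of the permutation into P by Schensted row insertion, recording in Q the position of each new cell.

Insert 3: appended to row 1. P = [[3]], Q = [[1]].
Insert 1: 1 bumps 3 from row 1; 3 starts row 2. P = [[1], [3]], Q = [[1], [2]].
Insert 6: appended to row 1. P = [[1, 6], [3]], Q = [[1, 3], [2]].
Insert 4: 4 bumps 6 from row 1; 6 appends to row 2. P = [[1, 4], [3, 6]], Q = [[1, 3], [2, 4]].
Insert 5: appended to row 1. P = [[1, 4, 5], [3, 6]], Q = [[1, 3, 5], [2, 4]].
Insert 2: 2 bumps 4 from row 1; 4 bumps 6 from row 2; 6 starts row 3. P = [[1, 2, 5], [3, 4], [6]], Q = [[1, 3, 5], [2, 4], [6]].

So P = [[1, 2, 5], [3, 4], [6]], Q = [[1, 3, 5], [2, 4], [6]].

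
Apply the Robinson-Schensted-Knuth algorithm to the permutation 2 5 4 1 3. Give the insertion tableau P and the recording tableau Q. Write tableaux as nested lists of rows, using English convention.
P = [[1, 3], [2, 4], [5]], Q = [[1, 2], [3, 5], [4]]

Insert each entry of the permutation into P by Schensted row insertion, recording in Q the position of each new cell.

Insert 2: appended to row 1. P = [[2]], Q = [[1]].
Insert 5: appended to row 1. P = [[2, 5]], Q = [[1, 2]].
Insert 4: 4 bumps 5 from row 1; 5 starts row 2. P = [[2, 4], [5]], Q = [[1, 2], [3]].
Insert 1: 1 bumps 2 from row 1; 2 bumps 5 from row 2; 5 starts row 3. P = [[1, 4], [2], [5]], Q = [[1, 2], [3], [4]].
Insert 3: 3 bumps 4 from row 1; 4 appends to row 2. P = [[1, 3], [2, 4], [5]], Q = [[1, 2], [3, 5], [4]].

So P = [[1, 3], [2, 4], [5]], Q = [[1, 2], [3, 5], [4]].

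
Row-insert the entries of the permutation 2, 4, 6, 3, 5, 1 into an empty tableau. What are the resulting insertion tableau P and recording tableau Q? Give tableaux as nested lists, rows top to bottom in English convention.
Insert each entry of the permutation into P by Schensted row insertion, recording in Q the position of each new cell.

Insert 2: appended to row 1. P = [[2]].
Insert 4: appended to row 1. P = [[2, 4]].
Insert 6: appended to row 1. P = [[2, 4, 6]].
Insert 3: 3 bumps 4 from row 1; 4 starts row 2. P = [[2, 3, 6], [4]].
Insert 5: 5 bumps 6 from row 1; 6 appends to row 2. P = [[2, 3, 5], [4, 6]].
Insert 1: 1 bumps 2 from row 1; 2 bumps 4 from row 2; 4 starts row 3. P = [[1, 3, 5], [2, 6], [4]].

So P = [[1, 3, 5], [2, 6], [4]], Q = [[1, 2, 3], [4, 5], [6]].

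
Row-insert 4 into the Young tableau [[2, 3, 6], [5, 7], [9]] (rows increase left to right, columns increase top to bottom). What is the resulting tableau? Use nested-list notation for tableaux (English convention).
[[2, 3, 4], [5, 6], [7], [9]]

In row 1, 4 replaces 6 (the leftmost entry greater than 4); 6 is bumped to row 2. In row 2, 6 replaces 7 (the leftmost entry greater than 6); 7 is bumped to row 3. In row 3, 7 replaces 9 (the leftmost entry greater than 7); 9 is bumped to row 4. 9 starts a new row 4. The new tableau is [[2, 3, 4], [5, 6], [7], [9]].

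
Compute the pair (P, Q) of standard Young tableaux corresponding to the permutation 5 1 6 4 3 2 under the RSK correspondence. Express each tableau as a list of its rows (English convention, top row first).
Insert each entry of the permutation into P by Schensted row insertion, recording in Q the position of each new cell.

Insert 5: appended to row 1. P = [[5]].
Insert 1: 1 bumps 5 from row 1; 5 starts row 2. P = [[1], [5]].
Insert 6: appended to row 1. P = [[1, 6], [5]].
Insert 4: 4 bumps 6 from row 1; 6 appends to row 2. P = [[1, 4], [5, 6]].
Insert 3: 3 bumps 4 from row 1; 4 bumps 5 from row 2; 5 starts row 3. P = [[1, 3], [4, 6], [5]].
Insert 2: 2 bumps 3 from row 1; 3 bumps 4 from row 2; 4 bumps 5 from row 3; 5 starts row 4. P = [[1, 2], [3, 6], [4], [5]].

So P = [[1, 2], [3, 6], [4], [5]], Q = [[1, 3], [2, 4], [5], [6]].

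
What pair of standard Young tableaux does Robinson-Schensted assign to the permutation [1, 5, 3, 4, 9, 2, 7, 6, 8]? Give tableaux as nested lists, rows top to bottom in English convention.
P = [[1, 2, 4, 6, 8], [3, 7], [5, 9]], Q = [[1, 2, 4, 5, 9], [3, 7], [6, 8]]

Insert each entry of the permutation into P by Schensted row insertion, recording in Q the position of each new cell.

Insert 1: appended to row 1. P = [[1]].
Insert 5: appended to row 1. P = [[1, 5]].
Insert 3: 3 bumps 5 from row 1; 5 starts row 2. P = [[1, 3], [5]].
Insert 4: appended to row 1. P = [[1, 3, 4], [5]].
Insert 9: appended to row 1. P = [[1, 3, 4, 9], [5]].
Insert 2: 2 bumps 3 from row 1; 3 bumps 5 from row 2; 5 starts row 3. P = [[1, 2, 4, 9], [3], [5]].
Insert 7: 7 bumps 9 from row 1; 9 appends to row 2. P = [[1, 2, 4, 7], [3, 9], [5]].
Insert 6: 6 bumps 7 from row 1; 7 bumps 9 from row 2; 9 appends to row 3. P = [[1, 2, 4, 6], [3, 7], [5, 9]].
Insert 8: appended to row 1. P = [[1, 2, 4, 6, 8], [3, 7], [5, 9]].

So P = [[1, 2, 4, 6, 8], [3, 7], [5, 9]], Q = [[1, 2, 4, 5, 9], [3, 7], [6, 8]].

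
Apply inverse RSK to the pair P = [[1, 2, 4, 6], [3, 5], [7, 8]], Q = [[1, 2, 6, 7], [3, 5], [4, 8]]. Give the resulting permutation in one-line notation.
7 8 3 1 2 5 6 4

Reverse the RSK construction: for i from n down to 1, find the cell of Q containing i, remove the entry at that cell from P, and reverse-bump it up through P; the value ejected from row 1 is w(i).

Step i=8: Q has 8 at row 3, column 2; remove 8 from row 3 of P and reverse-bump: 8 enters row 2 and ejects 5; 5 enters row 1 and ejects 4. So w(8) = 4. P is now [[1, 2, 5, 6], [3, 8], [7]].
Step i=7: Q has 7 at row 1, column 4; remove that cell from P, ejecting 6. So w(7) = 6. P is now [[1, 2, 5], [3, 8], [7]].
Step i=6: Q has 6 at row 1, column 3; remove that cell from P, ejecting 5. So w(6) = 5. P is now [[1, 2], [3, 8], [7]].
Step i=5: Q has 5 at row 2, column 2; remove 8 from row 2 of P and reverse-bump: 8 enters row 1 and ejects 2. So w(5) = 2. P is now [[1, 8], [3], [7]].
Step i=4: Q has 4 at row 3, column 1; remove 7 from row 3 of P and reverse-bump: 7 enters row 2 and ejects 3; 3 enters row 1 and ejects 1. So w(4) = 1. P is now [[3, 8], [7]].
Step i=3: Q has 3 at row 2, column 1; remove 7 from row 2 of P and reverse-bump: 7 enters row 1 and ejects 3. So w(3) = 3. P is now [[7, 8]].
Step i=2: Q has 2 at row 1, column 2; remove that cell from P, ejecting 8. So w(2) = 8. P is now [[7]].
Step i=1: Q has 1 at row 1, column 1; remove that cell from P, ejecting 7. So w(1) = 7. P is now [].

So w = 7 8 3 1 2 5 6 4.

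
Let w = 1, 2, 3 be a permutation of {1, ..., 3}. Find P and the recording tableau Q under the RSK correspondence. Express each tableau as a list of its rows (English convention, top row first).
P = [[1, 2, 3]], Q = [[1, 2, 3]]

Insert each entry of the permutation into P by Schensted row insertion, recording in Q the position of each new cell.

Insert 1: appended to row 1. P = [[1]].
Insert 2: appended to row 1. P = [[1, 2]].
Insert 3: appended to row 1. P = [[1, 2, 3]].

So P = [[1, 2, 3]], Q = [[1, 2, 3]].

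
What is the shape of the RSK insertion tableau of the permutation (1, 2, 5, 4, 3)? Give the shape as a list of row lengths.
Row-insert each entry into an empty tableau.

After inserting 1: P = [[1]].
After inserting 2: P = [[1, 2]].
After inserting 5: P = [[1, 2, 5]].
After inserting 4: P = [[1, 2, 4], [5]].
After inserting 3: P = [[1, 2, 3], [4], [5]].

The final insertion tableau P = [[1, 2, 3], [4], [5]] has shape [3, 1, 1].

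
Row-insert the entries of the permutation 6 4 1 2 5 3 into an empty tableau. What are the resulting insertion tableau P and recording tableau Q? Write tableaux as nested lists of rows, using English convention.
P = [[1, 2, 3], [4, 5], [6]], Q = [[1, 4, 5], [2, 6], [3]]

Insert each entry of the permutation into P by Schensted row insertion, recording in Q the position of each new cell.

After inserting 6: P = [[6]].
After inserting 4: P = [[4], [6]].
After inserting 1: P = [[1], [4], [6]].
After inserting 2: P = [[1, 2], [4], [6]].
After inserting 5: P = [[1, 2, 5], [4], [6]].
After inserting 3: P = [[1, 2, 3], [4, 5], [6]].

So P = [[1, 2, 3], [4, 5], [6]], Q = [[1, 4, 5], [2, 6], [3]].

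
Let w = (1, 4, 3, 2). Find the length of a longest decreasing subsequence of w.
3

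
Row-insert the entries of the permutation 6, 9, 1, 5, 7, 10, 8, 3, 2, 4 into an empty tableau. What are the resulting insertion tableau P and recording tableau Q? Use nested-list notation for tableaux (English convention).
P = [[1, 2, 4, 8], [3, 7, 10], [5, 9], [6]], Q = [[1, 2, 5, 6], [3, 4, 7], [8, 10], [9]]

Insert each entry of the permutation into P by Schensted row insertion, recording in Q the position of each new cell.

Insert 6: appended to row 1. P = [[6]].
Insert 9: appended to row 1. P = [[6, 9]].
Insert 1: 1 bumps 6 from row 1; 6 starts row 2. P = [[1, 9], [6]].
Insert 5: 5 bumps 9 from row 1; 9 appends to row 2. P = [[1, 5], [6, 9]].
Insert 7: appended to row 1. P = [[1, 5, 7], [6, 9]].
Insert 10: appended to row 1. P = [[1, 5, 7, 10], [6, 9]].
Insert 8: 8 bumps 10 from row 1; 10 appends to row 2. P = [[1, 5, 7, 8], [6, 9, 10]].
Insert 3: 3 bumps 5 from row 1; 5 bumps 6 from row 2; 6 starts row 3. P = [[1, 3, 7, 8], [5, 9, 10], [6]].
Insert 2: 2 bumps 3 from row 1; 3 bumps 5 from row 2; 5 bumps 6 from row 3; 6 starts row 4. P = [[1, 2, 7, 8], [3, 9, 10], [5], [6]].
Insert 4: 4 bumps 7 from row 1; 7 bumps 9 from row 2; 9 appends to row 3. P = [[1, 2, 4, 8], [3, 7, 10], [5, 9], [6]].

So P = [[1, 2, 4, 8], [3, 7, 10], [5, 9], [6]], Q = [[1, 2, 5, 6], [3, 4, 7], [8, 10], [9]].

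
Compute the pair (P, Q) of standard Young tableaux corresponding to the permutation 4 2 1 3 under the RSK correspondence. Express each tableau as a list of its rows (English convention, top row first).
Insert each entry of the permutation into P by Schensted row insertion, recording in Q the position of each new cell.

Insert 4: appended to row 1. P = [[4]].
Insert 2: 2 bumps 4 from row 1; 4 starts row 2. P = [[2], [4]].
Insert 1: 1 bumps 2 from row 1; 2 bumps 4 from row 2; 4 starts row 3. P = [[1], [2], [4]].
Insert 3: appended to row 1. P = [[1, 3], [2], [4]].

So P = [[1, 3], [2], [4]], Q = [[1, 4], [2], [3]].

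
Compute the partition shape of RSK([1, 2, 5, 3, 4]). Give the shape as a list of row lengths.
Row-insert each entry into an empty tableau.

After inserting 1: P = [[1]].
After inserting 2: P = [[1, 2]].
After inserting 5: P = [[1, 2, 5]].
After inserting 3: P = [[1, 2, 3], [5]].
After inserting 4: P = [[1, 2, 3, 4], [5]].

The final insertion tableau P = [[1, 2, 3, 4], [5]] has shape [4, 1].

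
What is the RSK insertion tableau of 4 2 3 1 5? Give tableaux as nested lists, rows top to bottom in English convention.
After inserting 4: P = [[4]].
After inserting 2: P = [[2], [4]].
After inserting 3: P = [[2, 3], [4]].
After inserting 1: P = [[1, 3], [2], [4]].
After inserting 5: P = [[1, 3, 5], [2], [4]].

So P = [[1, 3, 5], [2], [4]].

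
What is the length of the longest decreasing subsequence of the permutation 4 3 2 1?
4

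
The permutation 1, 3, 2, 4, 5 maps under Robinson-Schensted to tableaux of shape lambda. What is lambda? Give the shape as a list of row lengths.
Row-insert each entry into an empty tableau.

After inserting 1: P = [[1]].
After inserting 3: P = [[1, 3]].
After inserting 2: P = [[1, 2], [3]].
After inserting 4: P = [[1, 2, 4], [3]].
After inserting 5: P = [[1, 2, 4, 5], [3]].

The final insertion tableau P = [[1, 2, 4, 5], [3]] has shape [4, 1].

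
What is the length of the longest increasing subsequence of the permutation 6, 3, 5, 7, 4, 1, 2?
3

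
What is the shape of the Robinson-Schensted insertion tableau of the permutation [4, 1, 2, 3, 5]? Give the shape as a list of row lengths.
Row-insert each entry into an empty tableau.

After inserting 4: P = [[4]].
After inserting 1: P = [[1], [4]].
After inserting 2: P = [[1, 2], [4]].
After inserting 3: P = [[1, 2, 3], [4]].
After inserting 5: P = [[1, 2, 3, 5], [4]].

The final insertion tableau P = [[1, 2, 3, 5], [4]] has shape [4, 1].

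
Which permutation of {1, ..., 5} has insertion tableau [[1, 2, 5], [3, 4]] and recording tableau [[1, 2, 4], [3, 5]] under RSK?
3 4 1 5 2

Reverse the RSK construction: for i from n down to 1, find the cell of Q containing i, remove the entry at that cell from P, and reverse-bump it up through P; the value ejected from row 1 is w(i).

Step i=5: Q has 5 at row 2, column 2; remove 4 from row 2 of P and reverse-bump: 4 enters row 1 and ejects 2. So w(5) = 2. P is now [[1, 4, 5], [3]].
Step i=4: Q has 4 at row 1, column 3; remove that cell from P, ejecting 5. So w(4) = 5. P is now [[1, 4], [3]].
Step i=3: Q has 3 at row 2, column 1; remove 3 from row 2 of P and reverse-bump: 3 enters row 1 and ejects 1. So w(3) = 1. P is now [[3, 4]].
Step i=2: Q has 2 at row 1, column 2; remove that cell from P, ejecting 4. So w(2) = 4. P is now [[3]].
Step i=1: Q has 1 at row 1, column 1; remove that cell from P, ejecting 3. So w(1) = 3. P is now [].

So w = 3 4 1 5 2.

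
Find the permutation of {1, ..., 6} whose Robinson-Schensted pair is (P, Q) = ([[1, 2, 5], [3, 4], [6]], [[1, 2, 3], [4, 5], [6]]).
3 4 6 1 5 2

Reverse the RSK construction: for i from n down to 1, find the cell of Q containing i, remove the entry at that cell from P, and reverse-bump it up through P; the value ejected from row 1 is w(i).

Step i=6: Q has 6 at row 3, column 1; remove 6 from row 3 of P and reverse-bump: 6 enters row 2 and ejects 4; 4 enters row 1 and ejects 2. So w(6) = 2. P is now [[1, 4, 5], [3, 6]].
Step i=5: Q has 5 at row 2, column 2; remove 6 from row 2 of P and reverse-bump: 6 enters row 1 and ejects 5. So w(5) = 5. P is now [[1, 4, 6], [3]].
Step i=4: Q has 4 at row 2, column 1; remove 3 from row 2 of P and reverse-bump: 3 enters row 1 and ejects 1. So w(4) = 1. P is now [[3, 4, 6]].
Step i=3: Q has 3 at row 1, column 3; remove that cell from P, ejecting 6. So w(3) = 6. P is now [[3, 4]].
Step i=2: Q has 2 at row 1, column 2; remove that cell from P, ejecting 4. So w(2) = 4. P is now [[3]].
Step i=1: Q has 1 at row 1, column 1; remove that cell from P, ejecting 3. So w(1) = 3. P is now [].

So w = 3 4 6 1 5 2.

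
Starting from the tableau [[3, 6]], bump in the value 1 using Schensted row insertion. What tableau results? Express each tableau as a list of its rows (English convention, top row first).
In row 1, 1 replaces 3 (the leftmost entry greater than 1); 3 is bumped to row 2. 3 starts a new row 2. The new tableau is [[1, 6], [3]].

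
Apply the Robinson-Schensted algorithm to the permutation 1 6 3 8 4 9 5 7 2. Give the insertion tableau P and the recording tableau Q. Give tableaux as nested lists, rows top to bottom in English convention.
Insert each entry of the permutation into P by Schensted row insertion, recording in Q the position of each new cell.

After inserting 1: P = [[1]].
After inserting 6: P = [[1, 6]].
After inserting 3: P = [[1, 3], [6]].
After inserting 8: P = [[1, 3, 8], [6]].
After inserting 4: P = [[1, 3, 4], [6, 8]].
After inserting 9: P = [[1, 3, 4, 9], [6, 8]].
After inserting 5: P = [[1, 3, 4, 5], [6, 8, 9]].
After inserting 7: P = [[1, 3, 4, 5, 7], [6, 8, 9]].
After inserting 2: P = [[1, 2, 4, 5, 7], [3, 8, 9], [6]].

So P = [[1, 2, 4, 5, 7], [3, 8, 9], [6]], Q = [[1, 2, 4, 6, 8], [3, 5, 7], [9]].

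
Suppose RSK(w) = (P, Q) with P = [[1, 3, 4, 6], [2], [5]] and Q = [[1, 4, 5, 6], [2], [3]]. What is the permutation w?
5 2 1 3 4 6

Reverse the RSK construction: for i from n down to 1, find the cell of Q containing i, remove the entry at that cell from P, and reverse-bump it up through P; the value ejected from row 1 is w(i).

Step i=6: Q has 6 at row 1, column 4; remove that cell from P, ejecting 6. So w(6) = 6. P is now [[1, 3, 4], [2], [5]].
Step i=5: Q has 5 at row 1, column 3; remove that cell from P, ejecting 4. So w(5) = 4. P is now [[1, 3], [2], [5]].
Step i=4: Q has 4 at row 1, column 2; remove that cell from P, ejecting 3. So w(4) = 3. P is now [[1], [2], [5]].
Step i=3: Q has 3 at row 3, column 1; remove 5 from row 3 of P and reverse-bump: 5 enters row 2 and ejects 2; 2 enters row 1 and ejects 1. So w(3) = 1. P is now [[2], [5]].
Step i=2: Q has 2 at row 2, column 1; remove 5 from row 2 of P and reverse-bump: 5 enters row 1 and ejects 2. So w(2) = 2. P is now [[5]].
Step i=1: Q has 1 at row 1, column 1; remove that cell from P, ejecting 5. So w(1) = 5. P is now [].

So w = 5 2 1 3 4 6.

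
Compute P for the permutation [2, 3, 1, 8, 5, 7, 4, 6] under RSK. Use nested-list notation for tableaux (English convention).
Insert 2: appended to row 1. P = [[2]].
Insert 3: appended to row 1. P = [[2, 3]].
Insert 1: 1 bumps 2 from row 1; 2 starts row 2. P = [[1, 3], [2]].
Insert 8: appended to row 1. P = [[1, 3, 8], [2]].
Insert 5: 5 bumps 8 from row 1; 8 appends to row 2. P = [[1, 3, 5], [2, 8]].
Insert 7: appended to row 1. P = [[1, 3, 5, 7], [2, 8]].
Insert 4: 4 bumps 5 from row 1; 5 bumps 8 from row 2; 8 starts row 3. P = [[1, 3, 4, 7], [2, 5], [8]].
Insert 6: 6 bumps 7 from row 1; 7 appends to row 2. P = [[1, 3, 4, 6], [2, 5, 7], [8]].

So P = [[1, 3, 4, 6], [2, 5, 7], [8]].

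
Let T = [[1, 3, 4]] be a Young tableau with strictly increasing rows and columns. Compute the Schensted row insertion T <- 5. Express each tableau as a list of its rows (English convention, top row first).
5 is larger than every entry of row 1, so it is appended to row 1. The new tableau is [[1, 3, 4, 5]].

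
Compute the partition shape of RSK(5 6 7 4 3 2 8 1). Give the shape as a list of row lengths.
[4, 1, 1, 1, 1]

Row-insert each entry into an empty tableau.

After inserting 5: P = [[5]].
After inserting 6: P = [[5, 6]].
After inserting 7: P = [[5, 6, 7]].
After inserting 4: P = [[4, 6, 7], [5]].
After inserting 3: P = [[3, 6, 7], [4], [5]].
After inserting 2: P = [[2, 6, 7], [3], [4], [5]].
After inserting 8: P = [[2, 6, 7, 8], [3], [4], [5]].
After inserting 1: P = [[1, 6, 7, 8], [2], [3], [4], [5]].

The final insertion tableau P = [[1, 6, 7, 8], [2], [3], [4], [5]] has shape [4, 1, 1, 1, 1].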